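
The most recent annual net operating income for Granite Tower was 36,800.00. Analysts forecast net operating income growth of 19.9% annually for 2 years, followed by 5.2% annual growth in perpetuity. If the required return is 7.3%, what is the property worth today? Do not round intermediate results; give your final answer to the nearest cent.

D_1 = 44123.20000
D_2 = 52903.71680
Terminal value at year 2: TV = D_2×(1+g_2)/(r−g_2) = 55654.71007/0.021 = 2650224.28922
P_0 = D_1/(1+r)^1 + D_2/(1+r)^2 + TV/(1+r)^2
    = 41121.34203 + 45950.12963 + 2301882.68446 = 2388954.15613

2388954.16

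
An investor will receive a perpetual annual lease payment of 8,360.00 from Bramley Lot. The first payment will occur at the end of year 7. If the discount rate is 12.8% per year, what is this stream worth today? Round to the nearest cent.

31706.02

Value at end of year 6: C / r = 8,360.00 / 0.128 = 65,312.5000
Discount to today: PV = 65,312.5000 / (1 + 0.128)^6 = 65,312.5000 / 2.059940 = 31,706.02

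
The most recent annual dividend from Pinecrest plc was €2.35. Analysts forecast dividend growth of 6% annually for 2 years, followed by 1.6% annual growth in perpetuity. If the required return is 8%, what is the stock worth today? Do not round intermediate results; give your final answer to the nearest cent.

D_1 = 2.49100
D_2 = 2.64046
Terminal value at year 2: TV = D_2×(1+g_2)/(r−g_2) = 2.68271/0.064 = 41.91730
P_0 = D_1/(1+r)^1 + D_2/(1+r)^2 + TV/(1+r)^2
    = 2.30648 + 2.26377 + 35.93733 = 40.50758

€40.51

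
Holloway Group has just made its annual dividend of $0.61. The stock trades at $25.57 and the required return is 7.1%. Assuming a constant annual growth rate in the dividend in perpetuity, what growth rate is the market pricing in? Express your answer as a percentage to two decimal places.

4.60%

P = D₀(1+g)/(r−g) ⇒ P(r−g) = D₀(1+g) ⇒ g(P+D₀) = P·r − D₀
g = (P·r − D₀)/(P + D₀) = ($25.57×0.071 − $0.61) / ($25.57 + $0.61) = 0.046045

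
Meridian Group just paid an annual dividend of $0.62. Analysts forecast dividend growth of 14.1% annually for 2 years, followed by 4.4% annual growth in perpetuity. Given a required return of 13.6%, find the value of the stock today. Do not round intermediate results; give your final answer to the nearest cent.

D_1 = 0.70742
D_2 = 0.80717
Terminal value at year 2: TV = D_2×(1+g_2)/(r−g_2) = 0.84268/0.092 = 9.15958
P_0 = D_1/(1+r)^1 + D_2/(1+r)^2 + TV/(1+r)^2
    = 0.62273 + 0.62547 + 7.09772 = 8.34592

$8.35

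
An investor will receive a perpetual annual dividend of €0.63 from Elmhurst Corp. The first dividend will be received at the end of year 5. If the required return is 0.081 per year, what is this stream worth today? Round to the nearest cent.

€5.70

Value at end of year 4: C / r = €0.63 / 0.081 = €7.7778
Discount to today: PV = €7.7778 / (1 + 0.081)^4 = €7.7778 / 1.365535 = €5.70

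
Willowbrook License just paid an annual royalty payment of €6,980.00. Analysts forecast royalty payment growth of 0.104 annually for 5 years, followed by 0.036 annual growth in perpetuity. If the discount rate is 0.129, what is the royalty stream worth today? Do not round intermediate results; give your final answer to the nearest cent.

€102168.60

D_1 = 7705.92000
D_2 = 8507.33568
D_3 = 9392.09859
D_4 = 10368.87684
D_5 = 11447.24004
Terminal value at year 5: TV = D_5×(1+g_2)/(r−g_2) = 11859.34068/0.093 = 127519.79223
P_0 = D_1/(1+r)^1 + D_2/(1+r)^2 + D_3/(1+r)^3 + D_4/(1+r)^4 + D_5/(1+r)^5 + TV/(1+r)^5
    = 6825.43844 + 6674.29941 + 6526.50713 + 6381.98749 + 6240.66801 + 69519.69960 = 102168.60009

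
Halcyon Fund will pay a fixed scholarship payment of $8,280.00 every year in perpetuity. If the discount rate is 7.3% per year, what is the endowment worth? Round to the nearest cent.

$113424.66

Level perpetuity: PV = C / r = $8,280.00 / 0.073 = $113,424.66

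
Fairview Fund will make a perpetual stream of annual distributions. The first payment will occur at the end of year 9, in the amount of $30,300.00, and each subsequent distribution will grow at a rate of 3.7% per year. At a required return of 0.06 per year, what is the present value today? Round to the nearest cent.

$826547.60

Value at end of year 8: C₁ / (r − g) = $30,300.00 / (0.06 − 0.037) = $1,317,391.3043
Discount to today: PV = $1,317,391.3043 / (1 + 0.06)^8 = $1,317,391.3043 / 1.593848 = $826,547.60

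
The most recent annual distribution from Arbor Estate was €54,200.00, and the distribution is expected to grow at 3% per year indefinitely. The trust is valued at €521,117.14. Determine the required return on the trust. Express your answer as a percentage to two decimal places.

D₁ = €54,200.00 × 1.03 = €55,826.0000
P = D₁/(r − g) ⇒ r = D₁/P + g = €55,826.0000/€521,117.14 + 0.03 = 0.107128 + 0.03 = 0.137128

13.71%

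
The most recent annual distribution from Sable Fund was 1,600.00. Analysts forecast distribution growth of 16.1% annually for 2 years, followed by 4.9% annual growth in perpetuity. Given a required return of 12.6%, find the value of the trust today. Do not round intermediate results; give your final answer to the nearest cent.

D_1 = 1857.60000
D_2 = 2156.67360
Terminal value at year 2: TV = D_2×(1+g_2)/(r−g_2) = 2262.35061/0.077 = 29381.17671
P_0 = D_1/(1+r)^1 + D_2/(1+r)^2 + TV/(1+r)^2
    = 1649.73357 + 1701.01303 + 23173.54119 = 26524.28779

26524.29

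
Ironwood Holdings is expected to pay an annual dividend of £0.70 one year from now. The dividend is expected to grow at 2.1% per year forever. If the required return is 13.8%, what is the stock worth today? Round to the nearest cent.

Growing perpetuity: P = D₁ / (r − g) = £0.7000 / (0.138 − 0.021) = £5.98

£5.98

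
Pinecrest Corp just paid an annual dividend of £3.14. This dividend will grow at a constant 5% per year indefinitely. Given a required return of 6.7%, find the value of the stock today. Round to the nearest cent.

D₁ = D₀ × (1 + g) = £3.14 × 1.05 = £3.2970
Growing perpetuity: P = D₁ / (r − g) = £3.2970 / (0.067 − 0.05) = £193.94

£193.94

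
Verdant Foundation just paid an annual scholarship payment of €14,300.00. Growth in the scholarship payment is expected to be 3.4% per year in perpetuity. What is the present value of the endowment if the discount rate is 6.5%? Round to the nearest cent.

D₁ = D₀ × (1 + g) = €14,300.00 × 1.034 = €14,786.2000
Growing perpetuity: P = D₁ / (r − g) = €14,786.2000 / (0.065 − 0.034) = €476,974.19

€476974.19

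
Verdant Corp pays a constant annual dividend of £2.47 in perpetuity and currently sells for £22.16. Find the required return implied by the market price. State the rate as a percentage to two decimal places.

P = C/r ⇒ r = C/P = £2.47/£22.16 = 0.111462

11.15%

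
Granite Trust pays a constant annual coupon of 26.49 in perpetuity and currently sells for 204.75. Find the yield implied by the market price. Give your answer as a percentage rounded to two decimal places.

P = C/r ⇒ r = C/P = 26.49/204.75 = 0.129377

12.94%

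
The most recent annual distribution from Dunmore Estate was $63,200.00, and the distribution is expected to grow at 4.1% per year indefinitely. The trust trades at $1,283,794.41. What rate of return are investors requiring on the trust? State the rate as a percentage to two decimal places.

9.22%

D₁ = $63,200.00 × 1.041 = $65,791.2000
P = D₁/(r − g) ⇒ r = D₁/P + g = $65,791.2000/$1,283,794.41 + 0.041 = 0.051247 + 0.041 = 0.092247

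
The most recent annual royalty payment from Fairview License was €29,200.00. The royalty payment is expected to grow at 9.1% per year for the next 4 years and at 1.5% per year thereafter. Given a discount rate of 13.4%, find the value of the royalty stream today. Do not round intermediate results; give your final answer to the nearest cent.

€319517.19

D_1 = 31857.20000
D_2 = 34756.20520
D_3 = 37919.01987
D_4 = 41369.65068
Terminal value at year 4: TV = D_4×(1+g_2)/(r−g_2) = 41990.19544/0.119 = 352858.78523
P_0 = D_1/(1+r)^1 + D_2/(1+r)^2 + D_3/(1+r)^3 + D_4/(1+r)^4 + TV/(1+r)^4
    = 28092.76896 + 27027.52287 + 26002.66971 + 25016.67783 + 213377.54616 = 319517.18552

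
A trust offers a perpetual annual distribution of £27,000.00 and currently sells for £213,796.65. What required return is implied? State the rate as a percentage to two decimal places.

12.63%

P = C/r ⇒ r = C/P = £27,000.00/£213,796.65 = 0.126288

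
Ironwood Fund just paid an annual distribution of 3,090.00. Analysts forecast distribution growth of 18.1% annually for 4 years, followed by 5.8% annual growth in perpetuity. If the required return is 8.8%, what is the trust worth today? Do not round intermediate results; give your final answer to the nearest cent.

D_1 = 3649.29000
D_2 = 4309.81149
D_3 = 5089.88737
D_4 = 6011.15698
Terminal value at year 4: TV = D_4×(1+g_2)/(r−g_2) = 6359.80409/0.03 = 211993.46962
P_0 = D_1/(1+r)^1 + D_2/(1+r)^2 + D_3/(1+r)^3 + D_4/(1+r)^4 + TV/(1+r)^4
    = 3354.12684 + 3640.83069 + 3952.04141 + 4289.85377 + 151288.84294 = 166525.69565

166525.70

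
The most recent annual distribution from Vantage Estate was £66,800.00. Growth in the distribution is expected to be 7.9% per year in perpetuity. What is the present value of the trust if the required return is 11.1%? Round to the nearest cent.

D₁ = D₀ × (1 + g) = £66,800.00 × 1.079 = £72,077.2000
Growing perpetuity: P = D₁ / (r − g) = £72,077.2000 / (0.111 − 0.079) = £2,252,412.50

£2252412.50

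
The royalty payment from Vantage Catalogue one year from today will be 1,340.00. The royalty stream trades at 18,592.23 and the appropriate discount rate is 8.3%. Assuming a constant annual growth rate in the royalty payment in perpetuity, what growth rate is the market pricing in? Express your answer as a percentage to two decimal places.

1.09%

P = D₁/(r−g) ⇒ g = r − D₁/P = 0.083 − 1,340.00/18,592.23 = 0.010927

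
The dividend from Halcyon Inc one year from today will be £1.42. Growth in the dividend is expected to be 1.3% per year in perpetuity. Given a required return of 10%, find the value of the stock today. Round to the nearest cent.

Growing perpetuity: P = D₁ / (r − g) = £1.4200 / (0.1 − 0.013) = £16.32

£16.32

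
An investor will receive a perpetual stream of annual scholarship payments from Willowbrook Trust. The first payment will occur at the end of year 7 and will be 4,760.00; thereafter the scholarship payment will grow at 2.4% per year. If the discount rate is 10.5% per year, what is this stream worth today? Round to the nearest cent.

Value at end of year 6: C₁ / (r − g) = 4,760.00 / (0.105 − 0.024) = 58,765.4321
Discount to today: PV = 58,765.4321 / (1 + 0.105)^6 = 58,765.4321 / 1.820429 = 32,281.10

32281.10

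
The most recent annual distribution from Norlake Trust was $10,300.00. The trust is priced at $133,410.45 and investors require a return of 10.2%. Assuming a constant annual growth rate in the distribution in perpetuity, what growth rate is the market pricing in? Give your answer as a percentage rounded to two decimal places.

P = D₀(1+g)/(r−g) ⇒ P(r−g) = D₀(1+g) ⇒ g(P+D₀) = P·r − D₀
g = (P·r − D₀)/(P + D₀) = ($133,410.45×0.102 − $10,300.00) / ($133,410.45 + $10,300.00) = 0.023018

2.30%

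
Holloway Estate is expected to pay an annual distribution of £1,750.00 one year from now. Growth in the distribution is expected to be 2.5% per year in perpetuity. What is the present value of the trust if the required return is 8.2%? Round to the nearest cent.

£30701.75

Growing perpetuity: P = D₁ / (r − g) = £1,750.0000 / (0.082 − 0.025) = £30,701.75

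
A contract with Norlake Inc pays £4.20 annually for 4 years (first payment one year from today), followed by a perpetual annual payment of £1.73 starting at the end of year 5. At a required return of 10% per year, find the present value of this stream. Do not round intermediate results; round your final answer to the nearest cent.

PV of 4-year annuity: £4.20 × [1 − (1+0.1)^−4] / 0.1 = 13.31343
Perpetuity value at year 4: £1.73 / 0.1 = 17.30000
PV of perpetuity: 17.30000 / (1+0.1)^4 = 11.81613
Total PV = 13.31343 + 11.81613 = 25.12957

£25.13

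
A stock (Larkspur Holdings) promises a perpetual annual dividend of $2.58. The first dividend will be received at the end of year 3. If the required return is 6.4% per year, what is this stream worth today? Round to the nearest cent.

$35.61

Value at end of year 2: C / r = $2.58 / 0.064 = $40.3125
Discount to today: PV = $40.3125 / (1 + 0.064)^2 = $40.3125 / 1.132096 = $35.61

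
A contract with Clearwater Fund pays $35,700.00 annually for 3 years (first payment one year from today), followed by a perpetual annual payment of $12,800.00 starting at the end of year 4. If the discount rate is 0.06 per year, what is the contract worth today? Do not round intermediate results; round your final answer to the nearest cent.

$274545.31

PV of 3-year annuity: $35,700.00 × [1 − (1+0.06)^−3] / 0.06 = 95426.52660
Perpetuity value at year 3: $12,800.00 / 0.06 = 213333.33333
PV of perpetuity: 213333.33333 / (1+0.06)^3 = 179118.78038
Total PV = 95426.52660 + 179118.78038 = 274545.30698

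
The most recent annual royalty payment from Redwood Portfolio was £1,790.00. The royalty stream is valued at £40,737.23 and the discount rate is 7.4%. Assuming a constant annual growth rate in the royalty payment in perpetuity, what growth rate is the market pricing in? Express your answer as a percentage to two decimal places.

P = D₀(1+g)/(r−g) ⇒ P(r−g) = D₀(1+g) ⇒ g(P+D₀) = P·r − D₀
g = (P·r − D₀)/(P + D₀) = (£40,737.23×0.074 − £1,790.00) / (£40,737.23 + £1,790.00) = 0.028795

2.88%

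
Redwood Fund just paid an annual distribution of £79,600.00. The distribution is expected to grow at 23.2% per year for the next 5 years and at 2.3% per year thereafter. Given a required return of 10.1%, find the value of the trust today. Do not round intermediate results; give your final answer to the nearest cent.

£2396229.37

D_1 = 98067.20000
D_2 = 120818.79040
D_3 = 148848.74977
D_4 = 183381.65972
D_5 = 225926.20478
Terminal value at year 5: TV = D_5×(1+g_2)/(r−g_2) = 231122.50748/0.078 = 2963109.07032
P_0 = D_1/(1+r)^1 + D_2/(1+r)^2 + D_3/(1+r)^3 + D_4/(1+r)^4 + D_5/(1+r)^5 + TV/(1+r)^5
    = 89071.02634 + 99668.94137 + 111527.82540 + 124797.71199 + 139646.48607 + 1831517.37506 = 2396229.36624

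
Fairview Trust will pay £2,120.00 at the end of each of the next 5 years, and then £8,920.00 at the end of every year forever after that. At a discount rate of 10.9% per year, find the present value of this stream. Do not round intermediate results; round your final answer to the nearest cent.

PV of 5-year annuity: £2,120.00 × [1 − (1+0.109)^−5] / 0.109 = 7855.05177
Perpetuity value at year 5: £8,920.00 / 0.109 = 81834.86239
PV of perpetuity: 81834.86239 / (1+0.109)^5 = 48784.36155
Total PV = 7855.05177 + 48784.36155 = 56639.41332

£56639.41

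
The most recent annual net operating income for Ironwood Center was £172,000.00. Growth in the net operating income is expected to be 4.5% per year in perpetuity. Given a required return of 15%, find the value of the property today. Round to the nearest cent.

D₁ = D₀ × (1 + g) = £172,000.00 × 1.045 = £179,740.0000
Growing perpetuity: P = D₁ / (r − g) = £179,740.0000 / (0.15 − 0.045) = £1,711,809.52

£1711809.52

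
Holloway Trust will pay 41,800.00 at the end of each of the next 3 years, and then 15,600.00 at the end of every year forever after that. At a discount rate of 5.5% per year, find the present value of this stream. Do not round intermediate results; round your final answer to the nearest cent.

PV of 3-year annuity: 41,800.00 × [1 − (1+0.055)^−3] / 0.055 = 112773.61522
Perpetuity value at year 3: 15,600.00 / 0.055 = 283636.36364
PV of perpetuity: 283636.36364 / (1+0.055)^3 = 241548.60293
Total PV = 112773.61522 + 241548.60293 = 354322.21815

354322.22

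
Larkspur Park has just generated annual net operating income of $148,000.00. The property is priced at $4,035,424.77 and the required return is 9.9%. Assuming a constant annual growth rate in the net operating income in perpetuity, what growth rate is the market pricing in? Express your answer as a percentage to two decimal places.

P = D₀(1+g)/(r−g) ⇒ P(r−g) = D₀(1+g) ⇒ g(P+D₀) = P·r − D₀
g = (P·r − D₀)/(P + D₀) = ($4,035,424.77×0.099 − $148,000.00) / ($4,035,424.77 + $148,000.00) = 0.060120

6.01%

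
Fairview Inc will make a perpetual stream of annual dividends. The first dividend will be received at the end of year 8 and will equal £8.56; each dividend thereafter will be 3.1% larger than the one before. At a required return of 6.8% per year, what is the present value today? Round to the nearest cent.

£145.97

Value at end of year 7: C₁ / (r − g) = £8.56 / (0.068 − 0.031) = £231.3514
Discount to today: PV = £231.3514 / (1 + 0.068)^7 = £231.3514 / 1.584889 = £145.97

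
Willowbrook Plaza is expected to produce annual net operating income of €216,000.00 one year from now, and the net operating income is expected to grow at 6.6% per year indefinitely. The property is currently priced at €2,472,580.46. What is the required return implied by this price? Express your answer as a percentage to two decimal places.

15.34%

P = D₁/(r − g) ⇒ r = D₁/P + g = €216,000.0000/€2,472,580.46 + 0.066 = 0.087358 + 0.066 = 0.153358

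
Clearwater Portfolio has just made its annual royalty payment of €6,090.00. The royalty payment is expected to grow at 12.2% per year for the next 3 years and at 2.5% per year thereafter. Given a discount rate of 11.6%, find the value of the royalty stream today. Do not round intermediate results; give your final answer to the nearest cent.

€88175.66

D_1 = 6832.98000
D_2 = 7666.60356
D_3 = 8601.92919
Terminal value at year 3: TV = D_3×(1+g_2)/(r−g_2) = 8816.97742/0.091 = 96889.86180
P_0 = D_1/(1+r)^1 + D_2/(1+r)^2 + D_3/(1+r)^3 + TV/(1+r)^3
    = 6122.74194 + 6155.65990 + 6188.75485 + 69708.50242 = 88175.65910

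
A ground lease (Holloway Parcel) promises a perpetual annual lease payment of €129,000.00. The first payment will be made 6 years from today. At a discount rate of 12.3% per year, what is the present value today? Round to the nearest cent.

€587199.69

Value at end of year 5: C / r = €129,000.00 / 0.123 = €1,048,780.4878
Discount to today: PV = €1,048,780.4878 / (1 + 0.123)^5 = €1,048,780.4878 / 1.786071 = €587,199.69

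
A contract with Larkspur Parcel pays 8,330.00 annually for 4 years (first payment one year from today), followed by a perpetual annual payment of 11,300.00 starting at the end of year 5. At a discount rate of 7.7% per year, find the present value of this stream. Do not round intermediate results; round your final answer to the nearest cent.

136850.18

PV of 4-year annuity: 8,330.00 × [1 − (1+0.077)^−4] / 0.077 = 27775.26174
Perpetuity value at year 4: 11,300.00 / 0.077 = 146753.24675
PV of perpetuity: 146753.24675 / (1+0.077)^4 = 109074.92050
Total PV = 27775.26174 + 109074.92050 = 136850.18224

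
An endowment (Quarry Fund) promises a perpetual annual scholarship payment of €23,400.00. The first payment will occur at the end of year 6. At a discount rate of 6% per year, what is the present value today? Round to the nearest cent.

Value at end of year 5: C / r = €23,400.00 / 0.06 = €390,000.0000
Discount to today: PV = €390,000.0000 / (1 + 0.06)^5 = €390,000.0000 / 1.338226 = €291,430.69

€291430.69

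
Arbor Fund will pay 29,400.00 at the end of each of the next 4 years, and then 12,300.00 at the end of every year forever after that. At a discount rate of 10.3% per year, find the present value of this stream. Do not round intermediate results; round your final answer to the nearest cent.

PV of 4-year annuity: 29,400.00 × [1 − (1+0.103)^−4] / 0.103 = 92592.03850
Perpetuity value at year 4: 12,300.00 / 0.103 = 119417.47573
PV of perpetuity: 119417.47573 / (1+0.103)^4 = 80679.99023
Total PV = 92592.03850 + 80679.99023 = 173272.02873

173272.03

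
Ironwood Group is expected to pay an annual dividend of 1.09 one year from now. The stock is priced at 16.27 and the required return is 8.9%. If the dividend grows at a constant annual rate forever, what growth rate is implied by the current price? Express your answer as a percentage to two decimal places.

2.20%

P = D₁/(r−g) ⇒ g = r − D₁/P = 0.089 − 1.09/16.27 = 0.022006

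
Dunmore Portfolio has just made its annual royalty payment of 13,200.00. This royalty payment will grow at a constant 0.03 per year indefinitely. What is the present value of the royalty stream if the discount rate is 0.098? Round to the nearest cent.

199941.18

D₁ = D₀ × (1 + g) = 13,200.00 × 1.03 = 13,596.0000
Growing perpetuity: P = D₁ / (r − g) = 13,596.0000 / (0.098 − 0.03) = 199,941.18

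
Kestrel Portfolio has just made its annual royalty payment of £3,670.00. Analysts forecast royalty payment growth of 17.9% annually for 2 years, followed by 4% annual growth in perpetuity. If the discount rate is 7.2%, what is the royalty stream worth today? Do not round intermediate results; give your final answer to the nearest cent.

D_1 = 4326.93000
D_2 = 5101.45047
Terminal value at year 2: TV = D_2×(1+g_2)/(r−g_2) = 5305.50849/0.032 = 165797.14028
P_0 = D_1/(1+r)^1 + D_2/(1+r)^2 + TV/(1+r)^2
    = 4036.31530 + 4439.19378 + 144273.79799 = 152749.30708

£152749.31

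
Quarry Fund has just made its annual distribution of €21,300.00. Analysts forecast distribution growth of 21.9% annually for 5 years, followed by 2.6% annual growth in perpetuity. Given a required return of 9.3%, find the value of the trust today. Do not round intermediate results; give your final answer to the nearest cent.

D_1 = 25964.70000
D_2 = 31650.96930
D_3 = 38582.53158
D_4 = 47032.10599
D_5 = 57332.13720
Terminal value at year 5: TV = D_5×(1+g_2)/(r−g_2) = 58822.77277/0.067 = 877951.83241
P_0 = D_1/(1+r)^1 + D_2/(1+r)^2 + D_3/(1+r)^3 + D_4/(1+r)^4 + D_5/(1+r)^5 + TV/(1+r)^5
    = 23755.44373 + 26493.94868 + 29548.14588 + 32954.42802 + 36753.38312 + 562820.46397 = 712325.81341

€712325.81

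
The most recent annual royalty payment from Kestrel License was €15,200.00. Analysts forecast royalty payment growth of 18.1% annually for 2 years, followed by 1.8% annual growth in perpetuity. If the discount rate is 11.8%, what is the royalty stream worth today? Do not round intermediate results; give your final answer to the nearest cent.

€205684.14

D_1 = 17951.20000
D_2 = 21200.36720
Terminal value at year 2: TV = D_2×(1+g_2)/(r−g_2) = 21581.97381/0.1 = 215819.73810
P_0 = D_1/(1+r)^1 + D_2/(1+r)^2 + TV/(1+r)^2
    = 16056.52952 + 16961.32501 + 172666.28859 = 205684.14311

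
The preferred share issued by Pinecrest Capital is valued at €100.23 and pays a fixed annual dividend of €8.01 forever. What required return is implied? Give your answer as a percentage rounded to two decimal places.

P = C/r ⇒ r = C/P = €8.01/€100.23 = 0.079916

7.99%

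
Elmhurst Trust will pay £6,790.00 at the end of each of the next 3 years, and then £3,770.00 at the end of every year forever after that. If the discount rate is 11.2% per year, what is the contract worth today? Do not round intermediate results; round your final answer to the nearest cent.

£41015.14

PV of 3-year annuity: £6,790.00 × [1 − (1+0.112)^−3] / 0.112 = 16535.27501
Perpetuity value at year 3: £3,770.00 / 0.112 = 33660.71429
PV of perpetuity: 33660.71429 / (1+0.112)^3 = 24479.86203
Total PV = 16535.27501 + 24479.86203 = 41015.13705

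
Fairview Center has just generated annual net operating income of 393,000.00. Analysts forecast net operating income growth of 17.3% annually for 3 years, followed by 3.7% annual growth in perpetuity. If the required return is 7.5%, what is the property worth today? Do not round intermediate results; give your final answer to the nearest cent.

15340699.85

D_1 = 460989.00000
D_2 = 540740.09700
D_3 = 634288.13378
Terminal value at year 3: TV = D_3×(1+g_2)/(r−g_2) = 657756.79473/0.038 = 17309389.33502
P_0 = D_1/(1+r)^1 + D_2/(1+r)^2 + D_3/(1+r)^3 + TV/(1+r)^3
    = 428826.97674 + 467920.04067 + 510576.93740 + 13933375.89698 = 15340699.85180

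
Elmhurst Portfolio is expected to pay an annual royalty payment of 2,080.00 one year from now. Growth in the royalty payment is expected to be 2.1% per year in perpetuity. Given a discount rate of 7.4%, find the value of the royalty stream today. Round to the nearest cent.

39245.28

Growing perpetuity: P = D₁ / (r − g) = 2,080.0000 / (0.074 − 0.021) = 39,245.28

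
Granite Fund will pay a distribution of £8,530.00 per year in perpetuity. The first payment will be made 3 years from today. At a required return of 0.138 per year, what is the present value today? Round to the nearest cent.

Value at end of year 2: C / r = £8,530.00 / 0.138 = £61,811.5942
Discount to today: PV = £61,811.5942 / (1 + 0.138)^2 = £61,811.5942 / 1.295044 = £47,729.34

£47729.34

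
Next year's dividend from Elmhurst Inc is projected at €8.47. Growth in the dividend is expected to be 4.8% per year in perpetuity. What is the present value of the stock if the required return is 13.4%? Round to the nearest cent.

Growing perpetuity: P = D₁ / (r − g) = €8.4700 / (0.134 − 0.048) = €98.49

€98.49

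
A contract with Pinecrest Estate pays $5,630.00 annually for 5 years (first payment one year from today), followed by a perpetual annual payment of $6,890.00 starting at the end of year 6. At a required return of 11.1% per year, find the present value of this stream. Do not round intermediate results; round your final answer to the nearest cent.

$57426.93

PV of 5-year annuity: $5,630.00 × [1 − (1+0.111)^−5] / 0.111 = 20755.66281
Perpetuity value at year 5: $6,890.00 / 0.111 = 62072.07207
PV of perpetuity: 62072.07207 / (1+0.111)^5 = 36671.26981
Total PV = 20755.66281 + 36671.26981 = 57426.93262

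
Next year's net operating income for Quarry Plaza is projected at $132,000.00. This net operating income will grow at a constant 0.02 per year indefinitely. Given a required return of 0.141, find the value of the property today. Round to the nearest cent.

$1090909.09

Growing perpetuity: P = D₁ / (r − g) = $132,000.0000 / (0.141 − 0.02) = $1,090,909.09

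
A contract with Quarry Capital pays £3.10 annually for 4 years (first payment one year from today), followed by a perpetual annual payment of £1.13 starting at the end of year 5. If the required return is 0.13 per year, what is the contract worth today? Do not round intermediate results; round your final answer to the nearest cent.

PV of 4-year annuity: £3.10 × [1 − (1+0.13)^−4] / 0.13 = 9.22086
Perpetuity value at year 4: £1.13 / 0.13 = 8.69231
PV of perpetuity: 8.69231 / (1+0.13)^4 = 5.33116
Total PV = 9.22086 + 5.33116 = 14.55202

£14.55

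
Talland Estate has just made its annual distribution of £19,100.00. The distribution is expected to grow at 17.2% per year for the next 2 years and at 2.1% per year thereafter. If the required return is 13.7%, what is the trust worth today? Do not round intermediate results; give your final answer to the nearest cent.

D_1 = 22385.20000
D_2 = 26235.45440
Terminal value at year 2: TV = D_2×(1+g_2)/(r−g_2) = 26786.39894/0.116 = 230917.23226
P_0 = D_1/(1+r)^1 + D_2/(1+r)^2 + TV/(1+r)^2
    = 19687.95075 + 20294.00024 + 178622.19179 = 218604.14278

£218604.14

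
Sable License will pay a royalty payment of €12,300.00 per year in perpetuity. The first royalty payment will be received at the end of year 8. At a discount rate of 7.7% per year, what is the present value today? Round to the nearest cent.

€95039.57

Value at end of year 7: C / r = €12,300.00 / 0.077 = €159,740.2597
Discount to today: PV = €159,740.2597 / (1 + 0.077)^7 = €159,740.2597 / 1.680776 = €95,039.57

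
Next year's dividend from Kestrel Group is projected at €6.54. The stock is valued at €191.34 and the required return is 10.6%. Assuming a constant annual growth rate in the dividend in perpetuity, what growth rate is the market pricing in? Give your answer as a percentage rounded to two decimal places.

7.18%

P = D₁/(r−g) ⇒ g = r − D₁/P = 0.106 − €6.54/€191.34 = 0.071820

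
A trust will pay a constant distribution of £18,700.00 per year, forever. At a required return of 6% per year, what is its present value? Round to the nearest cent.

£311666.67

Level perpetuity: PV = C / r = £18,700.00 / 0.06 = £311,666.67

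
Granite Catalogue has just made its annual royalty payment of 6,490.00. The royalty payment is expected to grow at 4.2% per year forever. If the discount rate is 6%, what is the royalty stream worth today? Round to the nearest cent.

375698.89

D₁ = D₀ × (1 + g) = 6,490.00 × 1.042 = 6,762.5800
Growing perpetuity: P = D₁ / (r − g) = 6,762.5800 / (0.06 − 0.042) = 375,698.89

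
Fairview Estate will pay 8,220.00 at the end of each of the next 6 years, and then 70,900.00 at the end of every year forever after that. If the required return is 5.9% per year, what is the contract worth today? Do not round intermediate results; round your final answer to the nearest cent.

PV of 6-year annuity: 8,220.00 × [1 − (1+0.059)^−6] / 0.059 = 40547.71464
Perpetuity value at year 6: 70,900.00 / 0.059 = 1201694.91525
PV of perpetuity: 1201694.91525 / (1+0.059)^6 = 851958.54445
Total PV = 40547.71464 + 851958.54445 = 892506.25909

892506.26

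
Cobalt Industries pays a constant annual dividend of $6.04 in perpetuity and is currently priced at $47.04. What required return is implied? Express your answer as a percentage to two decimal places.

P = C/r ⇒ r = C/P = $6.04/$47.04 = 0.128401

12.84%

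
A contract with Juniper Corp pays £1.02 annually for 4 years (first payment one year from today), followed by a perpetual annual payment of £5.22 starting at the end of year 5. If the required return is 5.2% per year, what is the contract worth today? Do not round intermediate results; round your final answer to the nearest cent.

PV of 4-year annuity: £1.02 × [1 − (1+0.052)^−4] / 0.052 = 3.60013
Perpetuity value at year 4: £5.22 / 0.052 = 100.38462
PV of perpetuity: 100.38462 / (1+0.052)^4 = 81.96042
Total PV = 3.60013 + 81.96042 = 85.56055

£85.56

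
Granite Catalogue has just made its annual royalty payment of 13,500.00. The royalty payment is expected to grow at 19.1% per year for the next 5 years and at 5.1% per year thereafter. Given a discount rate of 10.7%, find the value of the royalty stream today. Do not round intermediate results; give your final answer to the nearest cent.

D_1 = 16078.50000
D_2 = 19149.49350
D_3 = 22807.04676
D_4 = 27163.19269
D_5 = 32351.36249
Terminal value at year 5: TV = D_5×(1+g_2)/(r−g_2) = 34001.28198/0.056 = 607165.74965
P_0 = D_1/(1+r)^1 + D_2/(1+r)^2 + D_3/(1+r)^3 + D_4/(1+r)^4 + D_5/(1+r)^5 + TV/(1+r)^5
    = 14524.39024 + 15626.51200 + 16812.26358 + 18087.99090 + 19460.52138 + 365232.28514 = 449743.96325

449743.96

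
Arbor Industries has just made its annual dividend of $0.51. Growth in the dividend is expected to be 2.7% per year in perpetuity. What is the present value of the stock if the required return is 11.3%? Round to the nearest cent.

D₁ = D₀ × (1 + g) = $0.51 × 1.027 = $0.5238
Growing perpetuity: P = D₁ / (r − g) = $0.5238 / (0.113 − 0.027) = $6.09

$6.09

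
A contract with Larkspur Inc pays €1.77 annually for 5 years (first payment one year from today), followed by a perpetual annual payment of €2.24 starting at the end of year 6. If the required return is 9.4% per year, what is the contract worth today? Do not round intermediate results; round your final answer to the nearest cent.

€22.02

PV of 5-year annuity: €1.77 × [1 − (1+0.094)^−5] / 0.094 = 6.81382
Perpetuity value at year 5: €2.24 / 0.094 = 23.82979
PV of perpetuity: 23.82979 / (1+0.094)^5 = 15.20665
Total PV = 6.81382 + 15.20665 = 22.02047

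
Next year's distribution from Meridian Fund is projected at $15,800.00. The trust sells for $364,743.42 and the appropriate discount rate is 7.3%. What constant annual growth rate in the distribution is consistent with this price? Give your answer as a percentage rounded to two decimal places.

P = D₁/(r−g) ⇒ g = r − D₁/P = 0.073 − $15,800.00/$364,743.42 = 0.029682

2.97%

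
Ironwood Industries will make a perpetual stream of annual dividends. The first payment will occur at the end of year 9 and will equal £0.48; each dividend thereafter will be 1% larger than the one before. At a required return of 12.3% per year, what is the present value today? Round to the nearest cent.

£1.68

Value at end of year 8: C₁ / (r − g) = £0.48 / (0.123 − 0.01) = £4.2478
Discount to today: PV = £4.2478 / (1 + 0.123)^8 = £4.2478 / 2.529520 = £1.68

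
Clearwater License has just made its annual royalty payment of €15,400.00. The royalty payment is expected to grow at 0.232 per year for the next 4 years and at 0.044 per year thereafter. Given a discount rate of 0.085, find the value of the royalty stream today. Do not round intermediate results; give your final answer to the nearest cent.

D_1 = 18972.80000
D_2 = 23374.48960
D_3 = 28797.37119
D_4 = 35478.36130
Terminal value at year 4: TV = D_4×(1+g_2)/(r−g_2) = 37039.40920/0.041 = 903400.22439
P_0 = D_1/(1+r)^1 + D_2/(1+r)^2 + D_3/(1+r)^3 + D_4/(1+r)^4 + TV/(1+r)^4
    = 17486.45161 + 19855.58377 + 22545.69512 + 25600.27316 + 651870.37032 = 737358.37398

€737358.37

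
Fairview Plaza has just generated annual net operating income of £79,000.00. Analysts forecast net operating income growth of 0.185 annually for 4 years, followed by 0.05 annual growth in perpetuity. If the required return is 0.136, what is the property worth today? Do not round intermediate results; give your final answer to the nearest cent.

D_1 = 93615.00000
D_2 = 110933.77500
D_3 = 131456.52337
D_4 = 155775.98020
Terminal value at year 4: TV = D_4×(1+g_2)/(r−g_2) = 163564.77921/0.086 = 1901916.03732
P_0 = D_1/(1+r)^1 + D_2/(1+r)^2 + D_3/(1+r)^3 + D_4/(1+r)^4 + TV/(1+r)^4
    = 82407.57042 + 85962.12232 + 89669.99555 + 93537.80346 + 1142031.32127 = 1493608.81301

£1493608.81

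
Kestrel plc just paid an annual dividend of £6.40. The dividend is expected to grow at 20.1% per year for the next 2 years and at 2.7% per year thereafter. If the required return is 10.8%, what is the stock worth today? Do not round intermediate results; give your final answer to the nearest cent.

D_1 = 7.68640
D_2 = 9.23137
Terminal value at year 2: TV = D_2×(1+g_2)/(r−g_2) = 9.48061/0.081 = 117.04461
P_0 = D_1/(1+r)^1 + D_2/(1+r)^2 + TV/(1+r)^2
    = 6.93718 + 7.51946 + 95.33929 = 109.79593

£109.80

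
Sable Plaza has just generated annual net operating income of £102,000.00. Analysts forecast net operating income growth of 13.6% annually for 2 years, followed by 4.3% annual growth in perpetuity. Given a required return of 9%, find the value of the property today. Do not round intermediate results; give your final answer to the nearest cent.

£2675709.08

D_1 = 115872.00000
D_2 = 131630.59200
Terminal value at year 2: TV = D_2×(1+g_2)/(r−g_2) = 137290.70746/0.047 = 2921078.88204
P_0 = D_1/(1+r)^1 + D_2/(1+r)^2 + TV/(1+r)^2
    = 106304.58716 + 110790.83579 + 2458613.65377 = 2675709.07671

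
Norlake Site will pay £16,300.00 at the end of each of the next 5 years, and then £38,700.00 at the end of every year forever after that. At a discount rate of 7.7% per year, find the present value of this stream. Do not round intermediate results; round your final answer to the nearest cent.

£412449.05

PV of 5-year annuity: £16,300.00 × [1 − (1+0.077)^−5] / 0.077 = 65599.02695
Perpetuity value at year 5: £38,700.00 / 0.077 = 502597.40260
PV of perpetuity: 502597.40260 / (1+0.077)^5 = 346850.01958
Total PV = 65599.02695 + 346850.01958 = 412449.04654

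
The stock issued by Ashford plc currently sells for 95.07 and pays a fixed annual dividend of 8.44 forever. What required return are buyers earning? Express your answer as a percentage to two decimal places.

8.88%

P = C/r ⇒ r = C/P = 8.44/95.07 = 0.088777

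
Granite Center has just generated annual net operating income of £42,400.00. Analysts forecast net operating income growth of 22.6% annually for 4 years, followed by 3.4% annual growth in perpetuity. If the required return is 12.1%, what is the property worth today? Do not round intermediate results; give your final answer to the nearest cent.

£934164.31

D_1 = 51982.40000
D_2 = 63730.42240
D_3 = 78133.49786
D_4 = 95791.66838
Terminal value at year 4: TV = D_4×(1+g_2)/(r−g_2) = 99048.58510/0.087 = 1138489.48396
P_0 = D_1/(1+r)^1 + D_2/(1+r)^2 + D_3/(1+r)^3 + D_4/(1+r)^4 + TV/(1+r)^4
    = 46371.45406 + 50714.89980 + 55465.18033 + 60660.40240 + 720952.36875 = 934164.30535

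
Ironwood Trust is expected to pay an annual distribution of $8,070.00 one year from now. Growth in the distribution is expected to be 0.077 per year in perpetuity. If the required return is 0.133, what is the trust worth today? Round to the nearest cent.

$144107.14

Growing perpetuity: P = D₁ / (r − g) = $8,070.0000 / (0.133 − 0.077) = $144,107.14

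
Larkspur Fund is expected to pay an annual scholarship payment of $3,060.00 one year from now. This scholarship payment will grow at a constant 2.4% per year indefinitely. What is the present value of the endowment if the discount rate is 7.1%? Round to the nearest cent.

Growing perpetuity: P = D₁ / (r − g) = $3,060.0000 / (0.071 − 0.024) = $65,106.38

$65106.38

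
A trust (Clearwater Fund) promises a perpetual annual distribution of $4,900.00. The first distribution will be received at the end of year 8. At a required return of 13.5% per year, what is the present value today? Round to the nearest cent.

Value at end of year 7: C / r = $4,900.00 / 0.135 = $36,296.2963
Discount to today: PV = $36,296.2963 / (1 + 0.135)^7 = $36,296.2963 / 2.426448 = $14,958.61

$14958.61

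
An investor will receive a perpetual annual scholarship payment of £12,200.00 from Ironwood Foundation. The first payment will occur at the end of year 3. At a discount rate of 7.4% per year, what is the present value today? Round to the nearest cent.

Value at end of year 2: C / r = £12,200.00 / 0.074 = £164,864.8649
Discount to today: PV = £164,864.8649 / (1 + 0.074)^2 = £164,864.8649 / 1.153476 = £142,928.73

£142928.73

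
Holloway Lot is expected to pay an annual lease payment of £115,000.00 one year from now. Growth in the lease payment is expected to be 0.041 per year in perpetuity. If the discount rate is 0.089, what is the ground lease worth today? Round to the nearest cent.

Growing perpetuity: P = D₁ / (r − g) = £115,000.0000 / (0.089 − 0.041) = £2,395,833.33

£2395833.33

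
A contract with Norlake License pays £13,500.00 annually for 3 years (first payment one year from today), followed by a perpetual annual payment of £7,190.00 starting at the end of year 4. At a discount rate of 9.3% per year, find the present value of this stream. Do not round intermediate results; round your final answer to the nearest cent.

£93199.28

PV of 3-year annuity: £13,500.00 × [1 − (1+0.093)^−3] / 0.093 = 33990.59190
Perpetuity value at year 3: £7,190.00 / 0.093 = 77311.82796
PV of perpetuity: 77311.82796 / (1+0.093)^3 = 59208.69049
Total PV = 33990.59190 + 59208.69049 = 93199.28239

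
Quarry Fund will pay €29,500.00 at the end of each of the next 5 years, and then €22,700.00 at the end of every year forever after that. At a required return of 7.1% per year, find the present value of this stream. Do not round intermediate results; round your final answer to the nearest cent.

PV of 5-year annuity: €29,500.00 × [1 − (1+0.071)^−5] / 0.071 = 120632.65093
Perpetuity value at year 5: €22,700.00 / 0.071 = 319718.30986
PV of perpetuity: 319718.30986 / (1+0.071)^5 = 226892.50728
Total PV = 120632.65093 + 226892.50728 = 347525.15821

€347525.16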